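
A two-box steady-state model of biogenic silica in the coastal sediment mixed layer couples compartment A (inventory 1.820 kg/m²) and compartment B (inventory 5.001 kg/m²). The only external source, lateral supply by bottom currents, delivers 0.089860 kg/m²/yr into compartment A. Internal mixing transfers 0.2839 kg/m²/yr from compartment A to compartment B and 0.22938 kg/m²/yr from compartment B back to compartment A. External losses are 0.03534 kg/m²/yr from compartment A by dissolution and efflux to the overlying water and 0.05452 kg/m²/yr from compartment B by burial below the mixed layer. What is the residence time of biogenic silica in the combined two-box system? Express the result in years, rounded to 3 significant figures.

75.9 yr

Residence time in the combined system uses the total inventory and the total *external* removal — internal exchanges between the two boxes cancel.
M_total = 1.820 + 5.001 = 6.8210 kg/m².
ΣF_external_out = 0.03534 + 0.05452 = 0.089860 kg/m²/yr.
τ = M_total / ΣF_ext = 6.8210 / 0.089860 = 75.91 yr.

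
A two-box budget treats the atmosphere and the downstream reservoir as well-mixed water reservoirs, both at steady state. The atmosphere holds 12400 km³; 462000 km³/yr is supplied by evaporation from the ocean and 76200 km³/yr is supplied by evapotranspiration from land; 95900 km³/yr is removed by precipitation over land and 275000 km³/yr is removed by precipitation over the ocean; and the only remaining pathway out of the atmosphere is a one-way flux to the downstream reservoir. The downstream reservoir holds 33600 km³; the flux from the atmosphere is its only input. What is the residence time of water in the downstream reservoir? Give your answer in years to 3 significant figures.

Balance the atmosphere: ΣF_in = 462000 + 76200 = 538200 km³/yr.
Flux to the downstream reservoir = ΣF_in − (95900 + 275000) = 167300 km³/yr.
At steady state the output of the downstream reservoir equals its input, 167300 km³/yr.
τ = M / F = 33600 / 167300 = 0.2008 yr.

0.201 yr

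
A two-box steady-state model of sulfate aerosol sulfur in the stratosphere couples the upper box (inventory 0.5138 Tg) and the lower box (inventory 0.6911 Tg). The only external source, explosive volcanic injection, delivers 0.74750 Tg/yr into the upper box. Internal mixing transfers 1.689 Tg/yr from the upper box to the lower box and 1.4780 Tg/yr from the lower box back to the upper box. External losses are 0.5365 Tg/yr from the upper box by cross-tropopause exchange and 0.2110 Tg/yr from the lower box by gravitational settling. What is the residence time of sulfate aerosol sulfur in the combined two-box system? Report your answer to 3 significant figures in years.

Treat the two boxes together as one reservoir: the mixing fluxes between them are internal recycling, so τ = ΣM / Σ(external losses).
M_total = 0.5138 + 0.6911 = 1.2049 Tg.
ΣF_external_out = 0.5365 + 0.2110 = 0.74750 Tg/yr.
τ = M_total / ΣF_ext = 1.2049 / 0.74750 = 1.612 yr.

1.61 yr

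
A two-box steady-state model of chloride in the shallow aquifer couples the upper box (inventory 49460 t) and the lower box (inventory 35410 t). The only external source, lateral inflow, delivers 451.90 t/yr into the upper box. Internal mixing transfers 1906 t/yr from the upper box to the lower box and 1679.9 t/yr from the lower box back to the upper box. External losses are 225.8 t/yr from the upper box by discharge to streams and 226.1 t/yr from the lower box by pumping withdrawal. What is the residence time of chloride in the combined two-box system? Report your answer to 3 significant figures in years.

For the system as a whole, the A↔B exchange is internal and contributes nothing to the throughput; only the external sinks remove mass.
M_total = 49460 + 35410 = 84870 t.
ΣF_external_out = 225.8 + 226.1 = 451.90 t/yr.
τ = M_total / ΣF_ext = 84870 / 451.90 = 187.8 yr.

188 yr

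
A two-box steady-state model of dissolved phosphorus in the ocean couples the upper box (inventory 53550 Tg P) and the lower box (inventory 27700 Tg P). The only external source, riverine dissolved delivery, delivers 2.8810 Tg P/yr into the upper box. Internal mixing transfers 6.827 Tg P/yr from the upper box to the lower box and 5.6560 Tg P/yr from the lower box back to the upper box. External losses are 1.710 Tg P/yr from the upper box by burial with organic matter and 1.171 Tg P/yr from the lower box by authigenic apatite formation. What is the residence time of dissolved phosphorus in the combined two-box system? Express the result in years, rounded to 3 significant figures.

28200 yr

Treat the two boxes together as one reservoir: the mixing fluxes between them are internal recycling, so τ = ΣM / Σ(external losses).
M_total = 53550 + 27700 = 81250 Tg P.
ΣF_external_out = 1.710 + 1.171 = 2.8810 Tg P/yr.
τ = M_total / ΣF_ext = 81250 / 2.8810 = 28200 yr.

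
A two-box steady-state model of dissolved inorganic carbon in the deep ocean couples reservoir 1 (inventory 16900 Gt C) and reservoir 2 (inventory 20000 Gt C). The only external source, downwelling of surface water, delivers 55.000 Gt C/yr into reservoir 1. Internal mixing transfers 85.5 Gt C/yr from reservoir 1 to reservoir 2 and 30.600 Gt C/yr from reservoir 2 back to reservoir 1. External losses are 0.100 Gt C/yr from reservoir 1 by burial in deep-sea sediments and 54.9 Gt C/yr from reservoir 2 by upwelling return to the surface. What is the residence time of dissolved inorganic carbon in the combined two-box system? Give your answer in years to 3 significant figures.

671 yr

Treat the two boxes together as one reservoir: the mixing fluxes between them are internal recycling, so τ = ΣM / Σ(external losses).
M_total = 16900 + 20000 = 36900 Gt C.
ΣF_external_out = 0.100 + 54.9 = 55.000 Gt C/yr.
τ = M_total / ΣF_ext = 36900 / 55.000 = 670.9 yr.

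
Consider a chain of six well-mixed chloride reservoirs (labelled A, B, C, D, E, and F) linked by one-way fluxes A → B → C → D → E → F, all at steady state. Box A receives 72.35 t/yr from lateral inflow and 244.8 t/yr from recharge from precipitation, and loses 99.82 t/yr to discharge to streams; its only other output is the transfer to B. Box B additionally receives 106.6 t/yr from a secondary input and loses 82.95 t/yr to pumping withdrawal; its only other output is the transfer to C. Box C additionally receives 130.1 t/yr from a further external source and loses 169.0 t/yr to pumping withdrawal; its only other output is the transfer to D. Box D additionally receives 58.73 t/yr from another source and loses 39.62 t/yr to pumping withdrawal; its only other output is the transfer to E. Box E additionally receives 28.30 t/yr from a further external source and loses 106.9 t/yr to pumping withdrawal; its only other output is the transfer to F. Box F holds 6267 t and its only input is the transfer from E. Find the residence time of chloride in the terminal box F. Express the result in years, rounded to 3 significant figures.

44.0 yr

Box A: F(A→B) = (72.35 + 244.8) − 99.82 = 217.33 t/yr.
Box B: F(B→C) = (217.33 + 106.6) − 82.95 = 240.98 t/yr.
Box C: F(C→D) = (240.98 + 130.1) − 169.0 = 202.08 t/yr.
Box D: F(D→E) = (202.08 + 58.73) − 39.62 = 221.19 t/yr.
Box E: F(E→F) = (221.19 + 28.30) − 106.9 = 142.59 t/yr.
Box F throughput = its input = 142.59 t/yr; τ = 6267 / 142.59 = 43.95 yr.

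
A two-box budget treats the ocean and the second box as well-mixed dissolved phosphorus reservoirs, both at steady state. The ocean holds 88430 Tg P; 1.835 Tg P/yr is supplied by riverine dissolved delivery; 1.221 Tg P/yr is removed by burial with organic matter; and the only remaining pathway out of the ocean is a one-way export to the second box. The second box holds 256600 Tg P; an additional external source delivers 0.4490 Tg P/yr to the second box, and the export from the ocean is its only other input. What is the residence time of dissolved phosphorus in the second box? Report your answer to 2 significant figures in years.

Balance the ocean: ΣF_in = 1.8350 Tg P/yr.
Export to the second box = ΣF_in − (1.221) = 0.61400 Tg P/yr.
Total input to the second box = 0.61400 + 0.4490 = 1.0630 Tg P/yr; at steady state this equals its total output.
τ = M / F = 256600 / 1.0630 = 241400 yr.

240000 yr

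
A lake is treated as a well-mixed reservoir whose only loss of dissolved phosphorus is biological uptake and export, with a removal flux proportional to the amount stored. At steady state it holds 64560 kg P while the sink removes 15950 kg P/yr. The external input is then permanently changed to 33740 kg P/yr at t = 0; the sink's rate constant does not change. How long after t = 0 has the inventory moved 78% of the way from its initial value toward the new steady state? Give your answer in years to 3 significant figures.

τ = M₀/F₀ = 64560/15950 = 4.048 yr.
The remaining gap fraction is e^(−t/τ); 78% covered ⇒ e^(−t/τ) = 0.220.
t = −τ ln(0.220) = 4.048 × 1.514 = 6.129 yr.

6.13 yr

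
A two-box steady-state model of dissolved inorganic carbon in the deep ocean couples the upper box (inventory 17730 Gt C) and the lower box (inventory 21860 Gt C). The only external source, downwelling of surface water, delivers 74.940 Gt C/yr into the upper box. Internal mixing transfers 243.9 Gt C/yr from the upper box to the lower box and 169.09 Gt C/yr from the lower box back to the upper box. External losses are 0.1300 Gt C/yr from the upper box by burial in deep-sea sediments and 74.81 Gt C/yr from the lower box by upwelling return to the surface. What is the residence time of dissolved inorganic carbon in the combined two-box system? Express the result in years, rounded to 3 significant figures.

528 yr

For the system as a whole, the A↔B exchange is internal and contributes nothing to the throughput; only the external sinks remove mass.
M_total = 17730 + 21860 = 39590 Gt C.
ΣF_external_out = 0.1300 + 74.81 = 74.940 Gt C/yr.
τ = M_total / ΣF_ext = 39590 / 74.940 = 528.3 yr.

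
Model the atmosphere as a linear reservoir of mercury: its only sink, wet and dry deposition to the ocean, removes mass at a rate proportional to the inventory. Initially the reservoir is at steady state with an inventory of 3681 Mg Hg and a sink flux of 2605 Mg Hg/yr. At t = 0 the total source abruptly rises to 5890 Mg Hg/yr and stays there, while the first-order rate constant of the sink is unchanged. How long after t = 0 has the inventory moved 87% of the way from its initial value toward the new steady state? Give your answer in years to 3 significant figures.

2.88 yr

τ = M₀/F₀ = 3681/2605 = 1.413 yr.
The remaining gap fraction is e^(−t/τ); 87% covered ⇒ e^(−t/τ) = 0.130.
t = −τ ln(0.130) = 1.413 × 2.040 = 2.883 yr.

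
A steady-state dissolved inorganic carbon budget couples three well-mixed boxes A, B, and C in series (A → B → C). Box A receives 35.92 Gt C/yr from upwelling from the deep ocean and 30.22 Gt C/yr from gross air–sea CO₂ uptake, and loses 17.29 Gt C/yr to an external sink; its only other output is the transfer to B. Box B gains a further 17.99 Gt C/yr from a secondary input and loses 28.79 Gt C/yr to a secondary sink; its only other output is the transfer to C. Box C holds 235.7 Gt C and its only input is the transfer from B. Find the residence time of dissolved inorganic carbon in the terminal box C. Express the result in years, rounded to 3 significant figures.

Box A: F(A→B) = (35.92 + 30.22) − 17.29 = 48.850 Gt C/yr.
Box B: F(B→C) = (48.850 + 17.99) − 28.79 = 38.050 Gt C/yr.
Box C throughput = its input = 38.050 Gt C/yr; τ = 235.7 / 38.050 = 6.194 yr.

6.19 yr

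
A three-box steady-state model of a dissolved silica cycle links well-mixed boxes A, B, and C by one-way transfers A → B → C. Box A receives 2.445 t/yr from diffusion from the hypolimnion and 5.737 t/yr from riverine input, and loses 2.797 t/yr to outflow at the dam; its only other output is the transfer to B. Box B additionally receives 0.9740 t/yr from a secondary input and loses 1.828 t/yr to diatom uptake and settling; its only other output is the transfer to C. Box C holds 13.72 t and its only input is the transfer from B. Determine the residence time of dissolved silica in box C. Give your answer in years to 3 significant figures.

Box A: F(A→B) = (2.445 + 5.737) − 2.797 = 5.3850 t/yr.
Box B: F(B→C) = (5.3850 + 0.9740) − 1.828 = 4.5310 t/yr.
Box C throughput = its input = 4.5310 t/yr; τ = 13.72 / 4.5310 = 3.028 yr.

3.03 yr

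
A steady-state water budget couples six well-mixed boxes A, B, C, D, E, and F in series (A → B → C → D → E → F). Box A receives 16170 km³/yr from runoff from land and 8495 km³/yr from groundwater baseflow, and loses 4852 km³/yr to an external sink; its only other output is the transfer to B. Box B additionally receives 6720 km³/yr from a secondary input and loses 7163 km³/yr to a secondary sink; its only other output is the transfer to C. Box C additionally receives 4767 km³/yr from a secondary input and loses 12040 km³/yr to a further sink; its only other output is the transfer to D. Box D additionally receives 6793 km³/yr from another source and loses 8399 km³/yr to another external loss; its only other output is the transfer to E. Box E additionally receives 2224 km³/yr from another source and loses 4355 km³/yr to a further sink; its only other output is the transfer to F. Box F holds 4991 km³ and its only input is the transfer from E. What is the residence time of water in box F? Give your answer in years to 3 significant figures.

0.597 yr

Box A: F(A→B) = (16170 + 8495) − 4852 = 19813 km³/yr.
Box B: F(B→C) = (19813 + 6720) − 7163 = 19370 km³/yr.
Box C: F(C→D) = (19370 + 4767) − 12040 = 12097 km³/yr.
Box D: F(D→E) = (12097 + 6793) − 8399 = 10491 km³/yr.
Box E: F(E→F) = (10491 + 2224) − 4355 = 8360.0 km³/yr.
Box F throughput = its input = 8360.0 km³/yr; τ = 4991 / 8360.0 = 0.5970 yr.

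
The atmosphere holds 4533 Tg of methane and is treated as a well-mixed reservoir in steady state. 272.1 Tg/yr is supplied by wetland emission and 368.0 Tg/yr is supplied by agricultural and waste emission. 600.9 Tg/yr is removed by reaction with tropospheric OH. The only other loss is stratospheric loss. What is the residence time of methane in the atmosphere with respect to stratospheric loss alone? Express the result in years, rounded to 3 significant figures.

116 yr

At steady state ΣF_in = ΣF_out.
ΣF_in = 272.1 + 368.0 = 640.10 Tg/yr.
Stratospheric loss flux = ΣF_in − (600.9) = 640.10 − 600.9 = 39.20 Tg/yr.
τ = M / F = 4533 / 39.20 = 115.6 yr.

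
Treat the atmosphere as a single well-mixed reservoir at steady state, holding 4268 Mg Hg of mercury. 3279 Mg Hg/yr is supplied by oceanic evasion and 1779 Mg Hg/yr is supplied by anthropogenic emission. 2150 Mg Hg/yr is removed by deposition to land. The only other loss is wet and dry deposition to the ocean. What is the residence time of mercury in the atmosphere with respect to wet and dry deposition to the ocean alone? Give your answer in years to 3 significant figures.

1.47 yr

At steady state ΣF_in = ΣF_out.
ΣF_in = 3279 + 1779 = 5058.0 Mg Hg/yr.
Wet and dry deposition to the ocean flux = ΣF_in − (2150) = 5058.0 − 2150 = 2908 Mg Hg/yr.
τ = M / F = 4268 / 2908 = 1.468 yr.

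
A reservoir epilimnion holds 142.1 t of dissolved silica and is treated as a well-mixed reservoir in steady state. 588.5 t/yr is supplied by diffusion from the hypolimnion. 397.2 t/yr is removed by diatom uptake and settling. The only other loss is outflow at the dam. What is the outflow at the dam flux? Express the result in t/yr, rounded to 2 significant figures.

190 t/yr

At steady state ΣF_in = ΣF_out.
ΣF_in = 588.50 t/yr.
Outflow at the dam flux = ΣF_in − (397.2) = 588.50 − 397.2 = 191.3 t/yr.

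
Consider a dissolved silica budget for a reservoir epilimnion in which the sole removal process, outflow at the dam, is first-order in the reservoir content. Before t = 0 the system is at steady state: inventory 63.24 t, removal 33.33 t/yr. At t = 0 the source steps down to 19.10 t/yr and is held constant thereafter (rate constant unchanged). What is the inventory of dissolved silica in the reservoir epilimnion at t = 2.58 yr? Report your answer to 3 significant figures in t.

Residence time τ = M₀/F₀ = 1.897 yr. The eventual steady state is M_∞ = M₀·(F₁/F₀) = 63.24 × 19.10/33.33 = 36.240 t.
The anomaly ΔM(t) = M(t) − M_∞ decays as ΔM₀·e^(−t/τ) with ΔM₀ = 63.24 − 36.240 = 27.00 t.
At t = 2.58 yr, e^(−t/τ) = e^(−1.360) = 0.2567, so ΔM = 6.931 t and M = 36.240 + 6.931 = 43.172 t.

43.2 t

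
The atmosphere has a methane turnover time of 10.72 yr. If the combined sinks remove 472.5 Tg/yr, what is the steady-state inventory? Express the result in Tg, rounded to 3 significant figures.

τ = M/F ⇒ M = τ × F = 10.72 × 472.5 = 5065 Tg.

5070 Tg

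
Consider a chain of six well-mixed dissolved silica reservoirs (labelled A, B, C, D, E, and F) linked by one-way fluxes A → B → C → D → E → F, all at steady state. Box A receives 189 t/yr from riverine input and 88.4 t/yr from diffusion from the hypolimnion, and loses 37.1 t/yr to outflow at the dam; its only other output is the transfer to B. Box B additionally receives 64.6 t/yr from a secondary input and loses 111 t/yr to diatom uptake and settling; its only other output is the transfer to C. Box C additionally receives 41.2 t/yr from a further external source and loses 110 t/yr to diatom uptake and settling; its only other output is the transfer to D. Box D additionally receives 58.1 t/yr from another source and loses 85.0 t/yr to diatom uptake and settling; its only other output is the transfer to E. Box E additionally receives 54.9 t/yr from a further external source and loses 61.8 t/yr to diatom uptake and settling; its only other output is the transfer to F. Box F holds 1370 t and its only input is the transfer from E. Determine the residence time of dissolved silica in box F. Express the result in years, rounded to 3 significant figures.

15.0 yr

Box A: F(A→B) = (189 + 88.4) − 37.1 = 240.30 t/yr.
Box B: F(B→C) = (240.30 + 64.6) − 111 = 193.90 t/yr.
Box C: F(C→D) = (193.90 + 41.2) − 110 = 125.10 t/yr.
Box D: F(D→E) = (125.10 + 58.1) − 85.0 = 98.200 t/yr.
Box E: F(E→F) = (98.200 + 54.9) − 61.8 = 91.300 t/yr.
Box F throughput = its input = 91.300 t/yr; τ = 1370 / 91.300 = 15.01 yr.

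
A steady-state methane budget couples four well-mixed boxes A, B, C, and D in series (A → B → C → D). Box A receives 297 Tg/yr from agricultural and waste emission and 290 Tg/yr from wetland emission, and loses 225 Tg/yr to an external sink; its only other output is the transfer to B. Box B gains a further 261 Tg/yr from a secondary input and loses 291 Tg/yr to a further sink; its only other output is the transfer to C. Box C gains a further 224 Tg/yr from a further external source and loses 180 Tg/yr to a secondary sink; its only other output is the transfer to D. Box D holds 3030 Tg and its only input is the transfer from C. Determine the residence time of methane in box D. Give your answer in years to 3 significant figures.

Box A: F(A→B) = (297 + 290) − 225 = 362.00 Tg/yr.
Box B: F(B→C) = (362.00 + 261) − 291 = 332.00 Tg/yr.
Box C: F(C→D) = (332.00 + 224) − 180 = 376.00 Tg/yr.
Box D throughput = its input = 376.00 Tg/yr; τ = 3030 / 376.00 = 8.059 yr.

8.06 yr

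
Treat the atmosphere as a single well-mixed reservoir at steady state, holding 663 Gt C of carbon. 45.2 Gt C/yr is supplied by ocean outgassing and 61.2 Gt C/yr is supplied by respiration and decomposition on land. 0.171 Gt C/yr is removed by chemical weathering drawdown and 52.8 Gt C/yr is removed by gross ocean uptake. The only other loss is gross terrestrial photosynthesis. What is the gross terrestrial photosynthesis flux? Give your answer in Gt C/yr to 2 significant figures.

At steady state ΣF_in = ΣF_out.
ΣF_in = 45.2 + 61.2 = 106.40 Gt C/yr.
Gross terrestrial photosynthesis flux = ΣF_in − (0.171 + 52.8) = 106.40 − 52.97 = 53.43 Gt C/yr.

53 Gt C/yr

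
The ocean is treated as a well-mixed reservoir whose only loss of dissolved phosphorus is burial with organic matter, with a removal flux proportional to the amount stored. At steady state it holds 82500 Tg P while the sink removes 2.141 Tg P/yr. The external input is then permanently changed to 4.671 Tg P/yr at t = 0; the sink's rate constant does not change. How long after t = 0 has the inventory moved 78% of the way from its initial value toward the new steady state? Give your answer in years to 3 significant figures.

τ = M₀/F₀ = 82500/2.141 = 38530 yr.
The remaining gap fraction is e^(−t/τ); 78% covered ⇒ e^(−t/τ) = 0.220.
t = −τ ln(0.220) = 38530 × 1.514 = 58340 yr.

58300 yr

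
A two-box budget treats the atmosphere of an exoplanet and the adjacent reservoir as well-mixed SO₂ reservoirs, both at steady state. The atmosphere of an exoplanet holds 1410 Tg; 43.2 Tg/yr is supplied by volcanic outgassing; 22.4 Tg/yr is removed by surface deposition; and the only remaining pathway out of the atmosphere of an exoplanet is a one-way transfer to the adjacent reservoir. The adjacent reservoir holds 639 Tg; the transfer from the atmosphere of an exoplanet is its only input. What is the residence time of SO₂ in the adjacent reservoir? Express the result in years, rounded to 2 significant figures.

Balance the atmosphere of an exoplanet: ΣF_in = 43.200 Tg/yr.
Transfer to the adjacent reservoir = ΣF_in − (22.4) = 20.800 Tg/yr.
At steady state the output of the adjacent reservoir equals its input, 20.800 Tg/yr.
τ = M / F = 639 / 20.800 = 30.72 yr.

31 yr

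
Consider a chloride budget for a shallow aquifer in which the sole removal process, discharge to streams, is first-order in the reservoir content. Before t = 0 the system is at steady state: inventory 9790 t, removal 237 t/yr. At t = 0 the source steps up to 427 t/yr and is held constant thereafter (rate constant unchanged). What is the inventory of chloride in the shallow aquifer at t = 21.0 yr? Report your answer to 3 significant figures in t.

12900 t

τ = M₀/F₀ = 9790/237 = 41.31 yr; rate constant k = 1/τ.
New steady state M_∞ = F₁/k = F₁·τ = 427 × 41.31 = 17639 t.
M(t) = M_∞ + (M₀ − M_∞)·e^(−t/τ); t/τ = 21.0/41.31 = 0.5084, so e^(−t/τ) = 0.6015.
M(t) = 17639 − 7849 × 0.6015 = 12918 t.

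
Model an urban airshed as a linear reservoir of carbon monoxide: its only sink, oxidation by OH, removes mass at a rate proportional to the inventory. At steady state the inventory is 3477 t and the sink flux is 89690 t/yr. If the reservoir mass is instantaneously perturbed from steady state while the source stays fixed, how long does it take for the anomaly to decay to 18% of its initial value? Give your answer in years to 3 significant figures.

0.0665 yr

For a linear reservoir the anomaly decays as exp(−t/τ) with τ = M/F = 3477/89690 = 0.03877 yr.
exp(−t/τ) = 0.18 ⇒ t = −τ ln(0.18) = 0.03877 × 1.715 = 0.06648 yr.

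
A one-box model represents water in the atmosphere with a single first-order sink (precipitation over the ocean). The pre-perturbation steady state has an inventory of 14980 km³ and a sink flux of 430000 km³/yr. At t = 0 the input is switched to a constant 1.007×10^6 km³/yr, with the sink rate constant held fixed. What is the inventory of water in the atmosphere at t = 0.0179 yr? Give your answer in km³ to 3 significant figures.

Residence time τ = M₀/F₀ = 0.03484 yr. The eventual steady state is M_∞ = M₀·(F₁/F₀) = 14980 × 1.007×10^6/430000 = 35081 km³.
The anomaly ΔM(t) = M(t) − M_∞ decays as ΔM₀·e^(−t/τ) with ΔM₀ = 14980 − 35081 = −20100 km³.
At t = 0.0179 yr, e^(−t/τ) = e^(−0.5138) = 0.5982, so ΔM = −12020 km³ and M = 35081 − 12020 = 23056 km³.

23100 km³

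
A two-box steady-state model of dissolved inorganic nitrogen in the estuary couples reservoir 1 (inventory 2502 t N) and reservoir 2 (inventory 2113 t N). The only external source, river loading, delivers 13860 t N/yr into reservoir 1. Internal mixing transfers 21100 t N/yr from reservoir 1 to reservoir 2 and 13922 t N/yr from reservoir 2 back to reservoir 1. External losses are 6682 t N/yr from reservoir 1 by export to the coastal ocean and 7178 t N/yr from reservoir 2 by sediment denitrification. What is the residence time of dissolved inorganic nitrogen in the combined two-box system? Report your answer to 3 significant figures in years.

0.333 yr

Treat the two boxes together as one reservoir: the mixing fluxes between them are internal recycling, so τ = ΣM / Σ(external losses).
M_total = 2502 + 2113 = 4615.0 t N.
ΣF_external_out = 6682 + 7178 = 13860 t N/yr.
τ = M_total / ΣF_ext = 4615.0 / 13860 = 0.3330 yr.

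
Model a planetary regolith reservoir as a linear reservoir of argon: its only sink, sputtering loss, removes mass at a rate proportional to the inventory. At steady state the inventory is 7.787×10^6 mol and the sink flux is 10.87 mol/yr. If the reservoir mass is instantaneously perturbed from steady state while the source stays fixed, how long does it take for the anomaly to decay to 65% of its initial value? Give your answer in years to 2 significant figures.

310000 yr

For a linear reservoir the anomaly decays as exp(−t/τ) with τ = M/F = 7.787×10^6/10.87 = 716400 yr.
exp(−t/τ) = 0.65 ⇒ t = −τ ln(0.65) = 716400 × 0.4308 = 308600 yr.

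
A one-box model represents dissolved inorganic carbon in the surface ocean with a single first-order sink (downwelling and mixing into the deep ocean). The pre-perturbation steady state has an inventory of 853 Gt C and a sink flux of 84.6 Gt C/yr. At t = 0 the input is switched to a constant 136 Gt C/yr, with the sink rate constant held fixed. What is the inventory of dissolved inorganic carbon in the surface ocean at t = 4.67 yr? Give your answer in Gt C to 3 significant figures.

τ = M₀/F₀ = 853/84.6 = 10.08 yr; rate constant k = 1/τ.
New steady state M_∞ = F₁/k = F₁·τ = 136 × 10.08 = 1371.3 Gt C.
M(t) = M_∞ + (M₀ − M_∞)·e^(−t/τ); t/τ = 4.67/10.08 = 0.4632, so e^(−t/τ) = 0.6293.
M(t) = 1371.3 − 518.3 × 0.6293 = 1045.1 Gt C.

1050 Gt C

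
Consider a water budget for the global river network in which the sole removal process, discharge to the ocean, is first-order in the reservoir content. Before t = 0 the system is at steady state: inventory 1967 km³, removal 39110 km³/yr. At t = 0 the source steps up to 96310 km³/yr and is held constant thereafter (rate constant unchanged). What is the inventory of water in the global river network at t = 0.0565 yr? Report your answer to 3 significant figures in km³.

3910 km³

Residence time τ = M₀/F₀ = 0.05029 yr. The eventual steady state is M_∞ = M₀·(F₁/F₀) = 1967 × 96310/39110 = 4843.8 km³.
The anomaly ΔM(t) = M(t) − M_∞ decays as ΔM₀·e^(−t/τ) with ΔM₀ = 1967 − 4843.8 = −2877 km³.
At t = 0.0565 yr, e^(−t/τ) = e^(−1.123) = 0.3252, so ΔM = −935.5 km³ and M = 4843.8 − 935.5 = 3908.4 km³.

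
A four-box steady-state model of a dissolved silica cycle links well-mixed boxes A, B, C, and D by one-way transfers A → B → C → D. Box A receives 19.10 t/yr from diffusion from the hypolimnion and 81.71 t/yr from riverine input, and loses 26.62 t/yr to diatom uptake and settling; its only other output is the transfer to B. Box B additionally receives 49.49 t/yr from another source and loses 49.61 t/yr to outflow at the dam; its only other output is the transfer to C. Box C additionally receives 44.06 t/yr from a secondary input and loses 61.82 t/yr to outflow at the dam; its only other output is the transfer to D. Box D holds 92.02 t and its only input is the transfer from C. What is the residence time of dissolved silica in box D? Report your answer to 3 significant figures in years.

1.63 yr

Box A: F(A→B) = (19.10 + 81.71) − 26.62 = 74.190 t/yr.
Box B: F(B→C) = (74.190 + 49.49) − 49.61 = 74.070 t/yr.
Box C: F(C→D) = (74.070 + 44.06) − 61.82 = 56.310 t/yr.
Box D throughput = its input = 56.310 t/yr; τ = 92.02 / 56.310 = 1.634 yr.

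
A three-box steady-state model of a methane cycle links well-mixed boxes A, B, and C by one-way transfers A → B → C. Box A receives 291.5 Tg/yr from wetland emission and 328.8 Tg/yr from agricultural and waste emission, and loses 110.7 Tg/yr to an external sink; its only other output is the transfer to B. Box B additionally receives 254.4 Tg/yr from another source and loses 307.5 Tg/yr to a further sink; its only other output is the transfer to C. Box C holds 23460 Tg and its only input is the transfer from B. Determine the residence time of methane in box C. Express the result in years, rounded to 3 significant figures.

51.4 yr

Box A: F(A→B) = (291.5 + 328.8) − 110.7 = 509.60 Tg/yr.
Box B: F(B→C) = (509.60 + 254.4) − 307.5 = 456.50 Tg/yr.
Box C throughput = its input = 456.50 Tg/yr; τ = 23460 / 456.50 = 51.39 yr.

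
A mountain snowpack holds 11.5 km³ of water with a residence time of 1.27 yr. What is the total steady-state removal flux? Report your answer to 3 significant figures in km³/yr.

F = M / τ = 11.5 / 1.27 = 9.055 km³/yr.

9.06 km³/yr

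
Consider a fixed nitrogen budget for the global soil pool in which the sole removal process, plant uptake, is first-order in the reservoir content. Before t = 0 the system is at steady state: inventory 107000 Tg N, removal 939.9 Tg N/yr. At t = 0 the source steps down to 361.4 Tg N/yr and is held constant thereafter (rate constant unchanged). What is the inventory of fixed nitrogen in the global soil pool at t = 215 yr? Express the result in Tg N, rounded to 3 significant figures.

Residence time τ = M₀/F₀ = 113.8 yr. The eventual steady state is M_∞ = M₀·(F₁/F₀) = 107000 × 361.4/939.9 = 41142 Tg N.
The anomaly ΔM(t) = M(t) − M_∞ decays as ΔM₀·e^(−t/τ) with ΔM₀ = 107000 − 41142 = 65860 Tg N.
At t = 215 yr, e^(−t/τ) = e^(−1.889) = 0.1513, so ΔM = 9963 Tg N and M = 41142 + 9963 = 51106 Tg N.

51100 Tg N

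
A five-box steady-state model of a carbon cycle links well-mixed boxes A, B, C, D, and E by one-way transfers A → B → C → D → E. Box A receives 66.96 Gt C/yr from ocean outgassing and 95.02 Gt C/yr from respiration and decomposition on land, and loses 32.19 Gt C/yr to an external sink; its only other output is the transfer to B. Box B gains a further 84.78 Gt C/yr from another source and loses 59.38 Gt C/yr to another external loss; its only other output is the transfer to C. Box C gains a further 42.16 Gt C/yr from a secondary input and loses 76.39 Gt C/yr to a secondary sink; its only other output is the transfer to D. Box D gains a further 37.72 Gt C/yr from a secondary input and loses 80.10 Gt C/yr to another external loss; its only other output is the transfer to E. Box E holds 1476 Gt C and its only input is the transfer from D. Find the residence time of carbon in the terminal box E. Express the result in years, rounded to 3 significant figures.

18.8 yr

Box A: F(A→B) = (66.96 + 95.02) − 32.19 = 129.79 Gt C/yr.
Box B: F(B→C) = (129.79 + 84.78) − 59.38 = 155.19 Gt C/yr.
Box C: F(C→D) = (155.19 + 42.16) − 76.39 = 120.96 Gt C/yr.
Box D: F(D→E) = (120.96 + 37.72) − 80.10 = 78.580 Gt C/yr.
Box E throughput = its input = 78.580 Gt C/yr; τ = 1476 / 78.580 = 18.78 yr.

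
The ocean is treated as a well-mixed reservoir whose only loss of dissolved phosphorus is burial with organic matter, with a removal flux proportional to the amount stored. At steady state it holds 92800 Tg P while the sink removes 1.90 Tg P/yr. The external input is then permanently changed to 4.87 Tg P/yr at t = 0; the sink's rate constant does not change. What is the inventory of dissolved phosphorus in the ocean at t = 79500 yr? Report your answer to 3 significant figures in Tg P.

209000 Tg P

Residence time τ = M₀/F₀ = 48840 yr. The eventual steady state is M_∞ = M₀·(F₁/F₀) = 92800 × 4.87/1.90 = 237860 Tg P.
The anomaly ΔM(t) = M(t) − M_∞ decays as ΔM₀·e^(−t/τ) with ΔM₀ = 92800 − 237860 = −145100 Tg P.
At t = 79500 yr, e^(−t/τ) = e^(−1.628) = 0.1964, so ΔM = −28490 Tg P and M = 237860 − 28490 = 209370 Tg P.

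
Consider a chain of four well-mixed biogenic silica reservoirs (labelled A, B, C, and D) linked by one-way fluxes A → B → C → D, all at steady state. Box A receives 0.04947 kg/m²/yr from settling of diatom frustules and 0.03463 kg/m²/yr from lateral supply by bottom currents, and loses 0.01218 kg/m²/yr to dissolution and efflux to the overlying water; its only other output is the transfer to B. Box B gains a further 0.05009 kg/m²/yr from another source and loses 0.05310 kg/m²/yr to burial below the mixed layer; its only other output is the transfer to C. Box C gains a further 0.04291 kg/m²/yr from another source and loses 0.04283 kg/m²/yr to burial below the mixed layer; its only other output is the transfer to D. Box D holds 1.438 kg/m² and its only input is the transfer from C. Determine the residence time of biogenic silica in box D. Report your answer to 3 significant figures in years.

20.8 yr

Box A: F(A→B) = (0.04947 + 0.03463) − 0.01218 = 0.071920 kg/m²/yr.
Box B: F(B→C) = (0.071920 + 0.05009) − 0.05310 = 0.068910 kg/m²/yr.
Box C: F(C→D) = (0.068910 + 0.04291) − 0.04283 = 0.068990 kg/m²/yr.
Box D throughput = its input = 0.068990 kg/m²/yr; τ = 1.438 / 0.068990 = 20.84 yr.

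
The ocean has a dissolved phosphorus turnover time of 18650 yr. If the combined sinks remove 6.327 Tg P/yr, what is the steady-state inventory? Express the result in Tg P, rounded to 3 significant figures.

118000 Tg P

τ = M/F ⇒ M = τ × F = 18650 × 6.327 = 118000 Tg P.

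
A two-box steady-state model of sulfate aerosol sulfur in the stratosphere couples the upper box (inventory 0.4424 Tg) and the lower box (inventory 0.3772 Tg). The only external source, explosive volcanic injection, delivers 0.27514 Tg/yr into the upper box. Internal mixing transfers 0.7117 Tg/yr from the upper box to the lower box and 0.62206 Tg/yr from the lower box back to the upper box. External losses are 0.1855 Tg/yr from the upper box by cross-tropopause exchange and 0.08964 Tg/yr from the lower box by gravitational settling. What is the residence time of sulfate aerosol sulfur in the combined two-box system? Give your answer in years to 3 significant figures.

2.98 yr

Treat the two boxes together as one reservoir: the mixing fluxes between them are internal recycling, so τ = ΣM / Σ(external losses).
M_total = 0.4424 + 0.3772 = 0.81960 Tg.
ΣF_external_out = 0.1855 + 0.08964 = 0.27514 Tg/yr.
τ = M_total / ΣF_ext = 0.81960 / 0.27514 = 2.979 yr.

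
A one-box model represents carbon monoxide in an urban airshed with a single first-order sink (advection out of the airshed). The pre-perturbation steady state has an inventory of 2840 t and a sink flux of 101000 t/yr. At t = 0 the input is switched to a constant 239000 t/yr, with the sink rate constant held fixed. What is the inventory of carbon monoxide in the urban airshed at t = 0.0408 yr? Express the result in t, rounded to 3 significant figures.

5810 t

The sink rate constant is k = F₀/M₀ = 101000/2840 = 35.56 yr⁻¹.
Solving dM/dt = F₁ − kM with M(0) = M₀ gives M(t) = F₁/k + (M₀ − F₁/k)·e^(−kt).
F₁/k = 239000/35.56 = 6720.4 t; kt = 35.56 × 0.0408 = 1.451, e^(−kt) = 0.2343.
M(0.0408) = 6720.4 + (2840 − 6720.4) × 0.2343 = 6720.4 − 909.3 = 5811.1 t.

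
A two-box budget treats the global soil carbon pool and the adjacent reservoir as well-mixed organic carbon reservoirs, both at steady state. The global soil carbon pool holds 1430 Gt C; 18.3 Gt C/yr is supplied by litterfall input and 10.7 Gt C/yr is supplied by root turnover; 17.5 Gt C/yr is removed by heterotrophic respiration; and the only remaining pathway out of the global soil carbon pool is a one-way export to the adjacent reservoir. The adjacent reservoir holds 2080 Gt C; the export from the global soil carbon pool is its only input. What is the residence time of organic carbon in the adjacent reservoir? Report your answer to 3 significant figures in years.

Balance the global soil carbon pool: ΣF_in = 18.3 + 10.7 = 29.000 Gt C/yr.
Export to the adjacent reservoir = ΣF_in − (17.5) = 11.500 Gt C/yr.
At steady state the output of the adjacent reservoir equals its input, 11.500 Gt C/yr.
τ = M / F = 2080 / 11.500 = 180.9 yr.

181 yr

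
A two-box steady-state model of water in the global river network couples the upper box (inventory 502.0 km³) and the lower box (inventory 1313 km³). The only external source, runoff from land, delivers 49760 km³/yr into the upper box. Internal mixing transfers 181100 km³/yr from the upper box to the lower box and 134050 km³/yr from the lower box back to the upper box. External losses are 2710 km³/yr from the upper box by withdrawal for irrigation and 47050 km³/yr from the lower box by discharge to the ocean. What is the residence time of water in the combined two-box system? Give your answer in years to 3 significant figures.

0.0365 yr

For the system as a whole, the A↔B exchange is internal and contributes nothing to the throughput; only the external sinks remove mass.
M_total = 502.0 + 1313 = 1815.0 km³.
ΣF_external_out = 2710 + 47050 = 49760 km³/yr.
τ = M_total / ΣF_ext = 1815.0 / 49760 = 0.03648 yr.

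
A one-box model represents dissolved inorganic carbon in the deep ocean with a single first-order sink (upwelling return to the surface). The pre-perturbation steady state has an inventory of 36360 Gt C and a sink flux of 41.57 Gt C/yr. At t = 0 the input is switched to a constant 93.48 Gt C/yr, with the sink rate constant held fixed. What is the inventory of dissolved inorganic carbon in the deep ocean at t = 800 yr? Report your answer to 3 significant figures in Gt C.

63600 Gt C

Residence time τ = M₀/F₀ = 874.7 yr. The eventual steady state is M_∞ = M₀·(F₁/F₀) = 36360 × 93.48/41.57 = 81764 Gt C.
The anomaly ΔM(t) = M(t) − M_∞ decays as ΔM₀·e^(−t/τ) with ΔM₀ = 36360 − 81764 = −45400 Gt C.
At t = 800 yr, e^(−t/τ) = e^(−0.9146) = 0.4007, so ΔM = −18190 Gt C and M = 81764 − 18190 = 63572 Gt C.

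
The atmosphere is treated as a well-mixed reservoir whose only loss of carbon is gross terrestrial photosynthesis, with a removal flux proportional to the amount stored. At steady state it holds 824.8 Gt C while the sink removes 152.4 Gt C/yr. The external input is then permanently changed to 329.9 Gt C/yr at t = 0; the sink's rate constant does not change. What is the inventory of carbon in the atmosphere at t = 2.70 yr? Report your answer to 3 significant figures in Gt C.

1200 Gt C

τ = M₀/F₀ = 824.8/152.4 = 5.412 yr; rate constant k = 1/τ.
New steady state M_∞ = F₁/k = F₁·τ = 329.9 × 5.412 = 1785.4 Gt C.
M(t) = M_∞ + (M₀ − M_∞)·e^(−t/τ); t/τ = 2.70/5.412 = 0.4989, so e^(−t/τ) = 0.6072.
M(t) = 1785.4 − 960.6 × 0.6072 = 1202.1 Gt C.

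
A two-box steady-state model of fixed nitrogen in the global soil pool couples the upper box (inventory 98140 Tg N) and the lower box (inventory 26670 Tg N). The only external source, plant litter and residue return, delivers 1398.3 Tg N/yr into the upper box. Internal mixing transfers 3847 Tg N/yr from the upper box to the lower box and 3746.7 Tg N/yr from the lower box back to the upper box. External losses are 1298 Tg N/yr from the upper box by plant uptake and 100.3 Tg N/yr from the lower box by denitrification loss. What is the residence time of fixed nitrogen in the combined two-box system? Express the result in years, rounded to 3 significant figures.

For the system as a whole, the A↔B exchange is internal and contributes nothing to the throughput; only the external sinks remove mass.
M_total = 98140 + 26670 = 124810 Tg N.
ΣF_external_out = 1298 + 100.3 = 1398.3 Tg N/yr.
τ = M_total / ΣF_ext = 124810 / 1398.3 = 89.26 yr.

89.3 yr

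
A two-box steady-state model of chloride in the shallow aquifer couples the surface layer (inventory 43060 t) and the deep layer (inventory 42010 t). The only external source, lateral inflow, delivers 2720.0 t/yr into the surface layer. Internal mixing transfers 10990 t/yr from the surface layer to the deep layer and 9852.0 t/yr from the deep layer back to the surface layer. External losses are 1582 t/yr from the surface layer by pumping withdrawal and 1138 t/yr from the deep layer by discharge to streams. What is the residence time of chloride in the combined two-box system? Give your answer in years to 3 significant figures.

Treat the two boxes together as one reservoir: the mixing fluxes between them are internal recycling, so τ = ΣM / Σ(external losses).
M_total = 43060 + 42010 = 85070 t.
ΣF_external_out = 1582 + 1138 = 2720.0 t/yr.
τ = M_total / ΣF_ext = 85070 / 2720.0 = 31.28 yr.

31.3 yr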